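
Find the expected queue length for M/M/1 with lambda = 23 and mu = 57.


rho = 23/57; Lq = rho^2/(1-rho) = 0.27

0.27


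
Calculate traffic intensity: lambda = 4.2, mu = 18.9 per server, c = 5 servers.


rho = lambda / (c * mu) = 4.2 / (5 * 18.9) = 0.0444

0.0444


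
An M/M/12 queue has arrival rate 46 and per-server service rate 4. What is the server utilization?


rho = lambda/(c*mu) = 46/(12*4) = 0.9583

0.9583


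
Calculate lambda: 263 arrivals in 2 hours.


lambda = total arrivals / time = 263 / 2 = 131.5 per hour

131.5 per hour


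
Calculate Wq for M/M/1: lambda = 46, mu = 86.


rho = 46/86; Wq = rho/(mu - lambda) = 0.0134 hours

0.0134 hours


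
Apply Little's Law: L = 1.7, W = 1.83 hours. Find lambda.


lambda = L / W = 1.7 / 1.83 = 0.93 per hour

0.93 per hour


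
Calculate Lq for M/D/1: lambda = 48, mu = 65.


M/D/1: Lq = rho^2 / (2*(1-rho)) where rho = 48/65; Lq = 1.04

1.04


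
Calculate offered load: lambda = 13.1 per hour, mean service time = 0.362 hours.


Offered load a = lambda * E[S] = 13.1 * 0.362 = 4.74 Erlangs

4.74 Erlangs


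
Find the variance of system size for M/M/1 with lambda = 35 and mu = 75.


rho = 35/75; Var(N) = rho/(1-rho)^2 = 1.64

1.64


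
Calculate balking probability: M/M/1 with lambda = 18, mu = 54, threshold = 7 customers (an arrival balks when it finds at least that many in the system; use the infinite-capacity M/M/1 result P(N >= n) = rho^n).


P(N >= 7) = rho^7 = (18/54)^7 = 0.0005

0.0005


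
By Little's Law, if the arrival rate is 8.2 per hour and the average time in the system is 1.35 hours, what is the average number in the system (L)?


L = lambda * W = 8.2 * 1.35 = 11.07

11.07


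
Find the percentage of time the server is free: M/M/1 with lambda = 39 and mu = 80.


Idle fraction = (1 - rho) * 100 = (1 - 39/80) * 100 = 51.3%

51.3%


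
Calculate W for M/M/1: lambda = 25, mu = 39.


W = 1/(mu - lambda) = 1/(39 - 25) = 0.0714 hours

0.0714 hours


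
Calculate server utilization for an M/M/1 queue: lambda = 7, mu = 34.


rho = lambda/mu = 7/34 = 0.2059

0.2059


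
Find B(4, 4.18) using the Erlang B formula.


B(N,A) = (A^N/N!) / sum(A^k/k!, k=0..N) with N=4, A=4.18 = 0.3278

0.3278


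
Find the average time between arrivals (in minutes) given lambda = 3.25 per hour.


Mean interarrival time = 60/lambda = 60/3.25 = 18.46 minutes

18.46 minutes


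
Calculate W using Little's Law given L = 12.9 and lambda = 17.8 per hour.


W = L / lambda = 12.9 / 17.8 = 0.7247 hours

0.7247 hours


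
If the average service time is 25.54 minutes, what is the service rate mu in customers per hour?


mu = 60 / avg_service_time = 60 / 25.54 = 2.35 per hour

2.35 per hour


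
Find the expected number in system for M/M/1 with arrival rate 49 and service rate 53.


rho = 49/53; L = rho/(1-rho) = 12.25

12.25


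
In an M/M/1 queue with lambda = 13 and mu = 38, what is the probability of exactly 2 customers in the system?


rho = 13/38; P(n) = (1-rho)*rho^n = (1-13/38)*(13/38)^2 = 0.077

0.077


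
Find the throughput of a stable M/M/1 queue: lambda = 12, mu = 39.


For a stable queue (lambda < mu), throughput = lambda = 12 per hour

12 per hour


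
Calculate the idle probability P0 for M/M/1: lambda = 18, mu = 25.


P0 = 1 - rho = 1 - 18/25 = 0.28

0.28


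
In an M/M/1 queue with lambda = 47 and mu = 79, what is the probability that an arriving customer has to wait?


P(wait) = rho = lambda/mu = 47/79 = 0.5949

0.5949


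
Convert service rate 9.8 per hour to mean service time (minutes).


Mean service time = 60/mu = 60/9.8 = 6.12 minutes

6.12 minutes


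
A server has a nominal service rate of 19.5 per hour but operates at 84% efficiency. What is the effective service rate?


Effective rate = mu * efficiency = 19.5 * 0.84 = 16.38 per hour

16.38 per hour


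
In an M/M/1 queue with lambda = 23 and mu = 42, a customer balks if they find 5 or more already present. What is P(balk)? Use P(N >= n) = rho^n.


P(N >= 5) = rho^5 = (23/42)^5 = 0.0492

0.0492


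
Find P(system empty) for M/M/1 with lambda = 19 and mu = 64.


P0 = 1 - rho = 1 - 19/64 = 0.7031

0.7031


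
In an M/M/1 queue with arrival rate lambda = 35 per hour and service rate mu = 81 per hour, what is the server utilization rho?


rho = lambda/mu = 35/81 = 0.4321

0.4321


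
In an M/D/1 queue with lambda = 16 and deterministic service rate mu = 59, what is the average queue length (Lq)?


M/D/1: Lq = rho^2 / (2*(1-rho)) where rho = 16/59; Lq = 0.05

0.05


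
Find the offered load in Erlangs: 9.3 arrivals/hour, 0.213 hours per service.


Offered load a = lambda * E[S] = 9.3 * 0.213 = 1.98 Erlangs

1.98 Erlangs


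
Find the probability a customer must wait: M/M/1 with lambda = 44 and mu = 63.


P(wait) = rho = lambda/mu = 44/63 = 0.6984

0.6984


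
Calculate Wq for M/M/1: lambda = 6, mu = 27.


rho = 6/27; Wq = rho/(mu - lambda) = 0.0106 hours

0.0106 hours


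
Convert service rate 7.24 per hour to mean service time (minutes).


Mean service time = 60/mu = 60/7.24 = 8.29 minutes

8.29 minutes


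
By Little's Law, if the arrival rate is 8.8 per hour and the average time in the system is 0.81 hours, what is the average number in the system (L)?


L = lambda * W = 8.8 * 0.81 = 7.13

7.13


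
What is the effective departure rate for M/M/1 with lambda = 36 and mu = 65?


For a stable queue (lambda < mu), throughput = lambda = 36 per hour

36 per hour


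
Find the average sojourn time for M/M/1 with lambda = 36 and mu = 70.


W = 1/(mu - lambda) = 1/(70 - 36) = 0.0294 hours

0.0294 hours


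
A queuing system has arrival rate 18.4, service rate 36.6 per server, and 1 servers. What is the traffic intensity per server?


rho = lambda / (c * mu) = 18.4 / (1 * 36.6) = 0.5027

0.5027


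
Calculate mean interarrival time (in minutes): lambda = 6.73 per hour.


Mean interarrival time = 60/lambda = 60/6.73 = 8.92 minutes

8.92 minutes


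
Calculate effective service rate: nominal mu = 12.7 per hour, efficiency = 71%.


Effective rate = mu * efficiency = 12.7 * 0.71 = 9.02 per hour

9.02 per hour


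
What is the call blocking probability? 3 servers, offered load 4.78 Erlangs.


B(N,A) = (A^N/N!) / sum(A^k/k!, k=0..N) with N=3, A=4.78 = 0.5141

0.5141


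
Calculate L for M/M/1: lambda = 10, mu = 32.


rho = 10/32; L = rho/(1-rho) = 0.45

0.45


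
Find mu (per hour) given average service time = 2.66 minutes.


mu = 60 / avg_service_time = 60 / 2.66 = 22.56 per hour

22.56 per hour


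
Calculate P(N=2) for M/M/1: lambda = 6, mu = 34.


rho = 6/34; P(n) = (1-rho)*rho^n = (1-6/34)*(6/34)^2 = 0.0256

0.0256


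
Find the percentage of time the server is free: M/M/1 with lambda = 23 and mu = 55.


Idle fraction = (1 - rho) * 100 = (1 - 23/55) * 100 = 58.2%

58.2%


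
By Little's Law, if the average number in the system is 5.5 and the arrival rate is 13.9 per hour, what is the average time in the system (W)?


W = L / lambda = 5.5 / 13.9 = 0.3957 hours

0.3957 hours


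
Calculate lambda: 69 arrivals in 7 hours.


lambda = total arrivals / time = 69 / 7 = 9.86 per hour

9.86 per hour


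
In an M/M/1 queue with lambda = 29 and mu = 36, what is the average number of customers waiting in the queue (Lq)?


rho = 29/36; Lq = rho^2/(1-rho) = 3.34

3.34


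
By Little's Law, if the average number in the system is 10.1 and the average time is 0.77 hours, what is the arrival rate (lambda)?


lambda = L / W = 10.1 / 0.77 = 13.12 per hour

13.12 per hour


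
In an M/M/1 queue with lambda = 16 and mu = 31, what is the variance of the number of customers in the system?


rho = 16/31; Var(N) = rho/(1-rho)^2 = 2.2

2.2


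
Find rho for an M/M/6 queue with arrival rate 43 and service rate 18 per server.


rho = lambda/(c*mu) = 43/(6*18) = 0.3981

0.3981


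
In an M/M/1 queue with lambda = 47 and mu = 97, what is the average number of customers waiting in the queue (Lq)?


rho = 47/97; Lq = rho^2/(1-rho) = 0.46

0.46


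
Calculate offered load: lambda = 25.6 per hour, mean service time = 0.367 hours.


Offered load a = lambda * E[S] = 25.6 * 0.367 = 9.4 Erlangs

9.4 Erlangs


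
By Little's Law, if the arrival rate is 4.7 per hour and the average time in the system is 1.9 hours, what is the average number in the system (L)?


L = lambda * W = 4.7 * 1.9 = 8.93

8.93


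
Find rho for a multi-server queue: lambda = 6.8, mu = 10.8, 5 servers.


rho = lambda / (c * mu) = 6.8 / (5 * 10.8) = 0.1259

0.1259


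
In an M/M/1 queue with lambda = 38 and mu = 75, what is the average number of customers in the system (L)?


rho = 38/75; L = rho/(1-rho) = 1.03

1.03


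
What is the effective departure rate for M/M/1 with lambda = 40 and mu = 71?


For a stable queue (lambda < mu), throughput = lambda = 40 per hour

40 per hour


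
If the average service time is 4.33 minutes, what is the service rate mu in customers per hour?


mu = 60 / avg_service_time = 60 / 4.33 = 13.86 per hour

13.86 per hour


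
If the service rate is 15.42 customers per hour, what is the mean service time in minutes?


Mean service time = 60/mu = 60/15.42 = 3.89 minutes

3.89 minutes


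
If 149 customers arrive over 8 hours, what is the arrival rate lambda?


lambda = total arrivals / time = 149 / 8 = 18.63 per hour

18.63 per hour


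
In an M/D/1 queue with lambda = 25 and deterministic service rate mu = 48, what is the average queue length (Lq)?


M/D/1: Lq = rho^2 / (2*(1-rho)) where rho = 25/48; Lq = 0.28

0.28


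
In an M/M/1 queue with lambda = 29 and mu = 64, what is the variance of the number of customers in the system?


rho = 29/64; Var(N) = rho/(1-rho)^2 = 1.52

1.52


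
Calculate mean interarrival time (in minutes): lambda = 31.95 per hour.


Mean interarrival time = 60/lambda = 60/31.95 = 1.88 minutes

1.88 minutes


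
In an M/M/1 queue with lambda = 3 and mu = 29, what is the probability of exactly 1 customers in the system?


rho = 3/29; P(n) = (1-rho)*rho^n = (1-3/29)*(3/29)^1 = 0.0927

0.0927


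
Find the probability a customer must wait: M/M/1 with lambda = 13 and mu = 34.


P(wait) = rho = lambda/mu = 13/34 = 0.3824

0.3824


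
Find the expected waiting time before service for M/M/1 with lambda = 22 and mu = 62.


rho = 22/62; Wq = rho/(mu - lambda) = 0.0089 hours

0.0089 hours


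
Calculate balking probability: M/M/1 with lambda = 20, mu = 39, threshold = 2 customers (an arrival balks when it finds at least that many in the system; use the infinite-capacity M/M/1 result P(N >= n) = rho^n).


P(N >= 2) = rho^2 = (20/39)^2 = 0.263

0.263


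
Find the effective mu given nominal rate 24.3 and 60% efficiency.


Effective rate = mu * efficiency = 24.3 * 0.6 = 14.58 per hour

14.58 per hour


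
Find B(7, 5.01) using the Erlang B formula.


B(N,A) = (A^N/N!) / sum(A^k/k!, k=0..N) with N=7, A=5.01 = 0.1211

0.1211


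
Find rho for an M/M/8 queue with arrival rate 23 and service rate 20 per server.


rho = lambda/(c*mu) = 23/(8*20) = 0.1438

0.1438


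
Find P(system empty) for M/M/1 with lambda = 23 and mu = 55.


P0 = 1 - rho = 1 - 23/55 = 0.5818

0.5818


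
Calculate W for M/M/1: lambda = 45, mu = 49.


W = 1/(mu - lambda) = 1/(49 - 45) = 0.25 hours

0.25 hours


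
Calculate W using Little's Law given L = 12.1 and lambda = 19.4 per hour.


W = L / lambda = 12.1 / 19.4 = 0.6237 hours

0.6237 hours


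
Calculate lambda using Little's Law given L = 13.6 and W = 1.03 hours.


lambda = L / W = 13.6 / 1.03 = 13.2 per hour

13.2 per hour


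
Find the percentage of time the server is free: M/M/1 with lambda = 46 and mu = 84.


Idle fraction = (1 - rho) * 100 = (1 - 46/84) * 100 = 45.2%

45.2%


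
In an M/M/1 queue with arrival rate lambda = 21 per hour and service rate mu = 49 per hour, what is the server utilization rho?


rho = lambda/mu = 21/49 = 0.4286

0.4286


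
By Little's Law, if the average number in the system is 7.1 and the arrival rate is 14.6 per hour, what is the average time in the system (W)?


W = L / lambda = 7.1 / 14.6 = 0.4863 hours

0.4863 hours


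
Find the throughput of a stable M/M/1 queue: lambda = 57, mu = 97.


For a stable queue (lambda < mu), throughput = lambda = 57 per hour

57 per hour


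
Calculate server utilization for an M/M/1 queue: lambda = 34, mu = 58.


rho = lambda/mu = 34/58 = 0.5862

0.5862


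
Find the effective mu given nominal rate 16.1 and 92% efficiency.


Effective rate = mu * efficiency = 16.1 * 0.92 = 14.81 per hour

14.81 per hour


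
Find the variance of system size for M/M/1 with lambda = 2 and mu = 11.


rho = 2/11; Var(N) = rho/(1-rho)^2 = 0.27

0.27


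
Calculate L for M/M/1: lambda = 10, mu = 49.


rho = 10/49; L = rho/(1-rho) = 0.26

0.26


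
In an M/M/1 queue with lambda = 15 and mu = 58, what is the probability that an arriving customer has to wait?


P(wait) = rho = lambda/mu = 15/58 = 0.2586

0.2586


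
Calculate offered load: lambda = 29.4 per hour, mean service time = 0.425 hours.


Offered load a = lambda * E[S] = 29.4 * 0.425 = 12.5 Erlangs

12.5 Erlangs


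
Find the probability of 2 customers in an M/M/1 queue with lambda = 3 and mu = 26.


rho = 3/26; P(n) = (1-rho)*rho^n = (1-3/26)*(3/26)^2 = 0.0118

0.0118


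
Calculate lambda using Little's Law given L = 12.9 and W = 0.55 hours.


lambda = L / W = 12.9 / 0.55 = 23.45 per hour

23.45 per hour


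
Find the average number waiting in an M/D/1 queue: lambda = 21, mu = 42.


M/D/1: Lq = rho^2 / (2*(1-rho)) where rho = 21/42; Lq = 0.25

0.25


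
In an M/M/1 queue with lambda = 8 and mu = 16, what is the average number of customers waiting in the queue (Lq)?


rho = 8/16; Lq = rho^2/(1-rho) = 0.5

0.5


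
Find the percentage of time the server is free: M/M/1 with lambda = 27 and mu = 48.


Idle fraction = (1 - rho) * 100 = (1 - 27/48) * 100 = 43.8%

43.8%


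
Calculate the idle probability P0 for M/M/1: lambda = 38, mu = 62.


P0 = 1 - rho = 1 - 38/62 = 0.3871

0.3871


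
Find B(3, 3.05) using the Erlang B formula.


B(N,A) = (A^N/N!) / sum(A^k/k!, k=0..N) with N=3, A=3.05 = 0.3521

0.3521


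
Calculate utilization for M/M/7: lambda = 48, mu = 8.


rho = lambda/(c*mu) = 48/(7*8) = 0.8571

0.8571


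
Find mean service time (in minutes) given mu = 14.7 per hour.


Mean service time = 60/mu = 60/14.7 = 4.08 minutes

4.08 minutes


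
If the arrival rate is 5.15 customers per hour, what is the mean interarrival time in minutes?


Mean interarrival time = 60/lambda = 60/5.15 = 11.65 minutes

11.65 minutes


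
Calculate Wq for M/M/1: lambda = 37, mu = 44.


rho = 37/44; Wq = rho/(mu - lambda) = 0.1201 hours

0.1201 hours


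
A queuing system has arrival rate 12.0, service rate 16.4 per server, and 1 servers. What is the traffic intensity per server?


rho = lambda / (c * mu) = 12.0 / (1 * 16.4) = 0.7317

0.7317


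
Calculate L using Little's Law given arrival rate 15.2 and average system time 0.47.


L = lambda * W = 15.2 * 0.47 = 7.14

7.14


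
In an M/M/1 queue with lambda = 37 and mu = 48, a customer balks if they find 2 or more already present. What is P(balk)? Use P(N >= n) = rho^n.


P(N >= 2) = rho^2 = (37/48)^2 = 0.5942

0.5942


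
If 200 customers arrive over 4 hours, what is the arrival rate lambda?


lambda = total arrivals / time = 200 / 4 = 50.0 per hour

50.0 per hour


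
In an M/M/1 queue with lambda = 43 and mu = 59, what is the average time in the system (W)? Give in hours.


W = 1/(mu - lambda) = 1/(59 - 43) = 0.0625 hours

0.0625 hours


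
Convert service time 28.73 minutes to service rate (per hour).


mu = 60 / avg_service_time = 60 / 28.73 = 2.09 per hour

2.09 per hour


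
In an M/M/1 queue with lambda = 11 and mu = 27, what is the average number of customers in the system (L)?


rho = 11/27; L = rho/(1-rho) = 0.69

0.69


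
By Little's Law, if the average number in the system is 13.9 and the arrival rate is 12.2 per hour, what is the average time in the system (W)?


W = L / lambda = 13.9 / 12.2 = 1.1393 hours

1.1393 hours


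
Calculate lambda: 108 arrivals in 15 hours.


lambda = total arrivals / time = 108 / 15 = 7.2 per hour

7.2 per hour


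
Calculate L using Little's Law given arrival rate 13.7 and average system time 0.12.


L = lambda * W = 13.7 * 0.12 = 1.64

1.64


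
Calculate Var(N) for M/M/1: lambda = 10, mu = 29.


rho = 10/29; Var(N) = rho/(1-rho)^2 = 0.8

0.8


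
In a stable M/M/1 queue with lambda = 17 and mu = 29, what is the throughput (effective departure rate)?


For a stable queue (lambda < mu), throughput = lambda = 17 per hour

17 per hour


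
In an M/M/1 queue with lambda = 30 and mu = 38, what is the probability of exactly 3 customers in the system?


rho = 30/38; P(n) = (1-rho)*rho^n = (1-30/38)*(30/38)^3 = 0.1036

0.1036


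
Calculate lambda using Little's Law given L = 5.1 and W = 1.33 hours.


lambda = L / W = 5.1 / 1.33 = 3.83 per hour

3.83 per hour


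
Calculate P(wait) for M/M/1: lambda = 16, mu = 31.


P(wait) = rho = lambda/mu = 16/31 = 0.5161

0.5161


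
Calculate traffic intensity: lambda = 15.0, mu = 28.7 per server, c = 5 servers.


rho = lambda / (c * mu) = 15.0 / (5 * 28.7) = 0.1045

0.1045


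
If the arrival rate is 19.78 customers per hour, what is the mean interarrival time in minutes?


Mean interarrival time = 60/lambda = 60/19.78 = 3.03 minutes

3.03 minutes


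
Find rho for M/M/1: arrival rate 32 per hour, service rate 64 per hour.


rho = lambda/mu = 32/64 = 0.5

0.5


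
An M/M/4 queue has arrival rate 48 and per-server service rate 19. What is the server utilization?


rho = lambda/(c*mu) = 48/(4*19) = 0.6316

0.6316


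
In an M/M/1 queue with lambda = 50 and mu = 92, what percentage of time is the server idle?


Idle fraction = (1 - rho) * 100 = (1 - 50/92) * 100 = 45.7%

45.7%


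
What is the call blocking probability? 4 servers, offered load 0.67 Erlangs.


B(N,A) = (A^N/N!) / sum(A^k/k!, k=0..N) with N=4, A=0.67 = 0.0043

0.0043


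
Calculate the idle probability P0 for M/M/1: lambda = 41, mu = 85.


P0 = 1 - rho = 1 - 41/85 = 0.5176

0.5176


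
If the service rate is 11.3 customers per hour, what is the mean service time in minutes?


Mean service time = 60/mu = 60/11.3 = 5.31 minutes

5.31 minutes


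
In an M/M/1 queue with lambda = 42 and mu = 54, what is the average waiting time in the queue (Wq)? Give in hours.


rho = 42/54; Wq = rho/(mu - lambda) = 0.0648 hours

0.0648 hours


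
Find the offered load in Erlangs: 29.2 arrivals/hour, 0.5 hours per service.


Offered load a = lambda * E[S] = 29.2 * 0.5 = 14.6 Erlangs

14.6 Erlangs


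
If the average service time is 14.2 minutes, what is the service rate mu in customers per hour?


mu = 60 / avg_service_time = 60 / 14.2 = 4.23 per hour

4.23 per hour


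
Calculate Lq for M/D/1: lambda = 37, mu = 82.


M/D/1: Lq = rho^2 / (2*(1-rho)) where rho = 37/82; Lq = 0.19

0.19


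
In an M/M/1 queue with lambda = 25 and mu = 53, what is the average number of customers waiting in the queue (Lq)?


rho = 25/53; Lq = rho^2/(1-rho) = 0.42

0.42


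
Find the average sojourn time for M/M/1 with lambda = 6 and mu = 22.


W = 1/(mu - lambda) = 1/(22 - 6) = 0.0625 hours

0.0625 hours


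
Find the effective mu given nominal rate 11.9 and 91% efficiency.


Effective rate = mu * efficiency = 11.9 * 0.91 = 10.83 per hour

10.83 per hour


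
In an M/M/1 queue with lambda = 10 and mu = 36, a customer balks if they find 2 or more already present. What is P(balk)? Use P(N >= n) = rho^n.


P(N >= 2) = rho^2 = (10/36)^2 = 0.0772

0.0772


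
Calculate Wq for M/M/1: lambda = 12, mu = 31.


rho = 12/31; Wq = rho/(mu - lambda) = 0.0204 hours

0.0204 hours


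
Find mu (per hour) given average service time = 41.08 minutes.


mu = 60 / avg_service_time = 60 / 41.08 = 1.46 per hour

1.46 per hour


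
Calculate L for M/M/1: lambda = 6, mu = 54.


rho = 6/54; L = rho/(1-rho) = 0.13

0.13


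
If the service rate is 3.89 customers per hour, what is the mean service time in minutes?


Mean service time = 60/mu = 60/3.89 = 15.42 minutes

15.42 minutes


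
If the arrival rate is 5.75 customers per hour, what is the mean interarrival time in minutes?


Mean interarrival time = 60/lambda = 60/5.75 = 10.43 minutes

10.43 minutes


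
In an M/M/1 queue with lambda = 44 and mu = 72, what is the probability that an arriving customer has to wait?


P(wait) = rho = lambda/mu = 44/72 = 0.6111

0.6111


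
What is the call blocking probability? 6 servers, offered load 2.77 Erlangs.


B(N,A) = (A^N/N!) / sum(A^k/k!, k=0..N) with N=6, A=2.77 = 0.0402

0.0402


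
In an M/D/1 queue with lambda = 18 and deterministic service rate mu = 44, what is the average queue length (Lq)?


M/D/1: Lq = rho^2 / (2*(1-rho)) where rho = 18/44; Lq = 0.14

0.14


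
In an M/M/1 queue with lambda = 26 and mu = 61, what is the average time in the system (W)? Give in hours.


W = 1/(mu - lambda) = 1/(61 - 26) = 0.0286 hours

0.0286 hours


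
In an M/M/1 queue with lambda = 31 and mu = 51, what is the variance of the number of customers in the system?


rho = 31/51; Var(N) = rho/(1-rho)^2 = 3.95

3.95


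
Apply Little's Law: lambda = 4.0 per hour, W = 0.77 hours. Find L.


L = lambda * W = 4.0 * 0.77 = 3.08

3.08


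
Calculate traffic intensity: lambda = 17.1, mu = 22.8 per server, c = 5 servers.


rho = lambda / (c * mu) = 17.1 / (5 * 22.8) = 0.15

0.15


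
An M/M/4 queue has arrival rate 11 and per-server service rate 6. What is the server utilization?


rho = lambda/(c*mu) = 11/(4*6) = 0.4583

0.4583


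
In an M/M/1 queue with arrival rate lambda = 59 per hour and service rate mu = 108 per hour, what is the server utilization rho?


rho = lambda/mu = 59/108 = 0.5463

0.5463


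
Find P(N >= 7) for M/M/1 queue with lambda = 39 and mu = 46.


P(N >= 7) = rho^7 = (39/46)^7 = 0.3149

0.3149


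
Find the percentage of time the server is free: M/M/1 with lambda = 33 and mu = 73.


Idle fraction = (1 - rho) * 100 = (1 - 33/73) * 100 = 54.8%

54.8%


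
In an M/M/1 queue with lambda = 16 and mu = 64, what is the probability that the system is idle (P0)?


P0 = 1 - rho = 1 - 16/64 = 0.75

0.75


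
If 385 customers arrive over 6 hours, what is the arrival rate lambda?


lambda = total arrivals / time = 385 / 6 = 64.17 per hour

64.17 per hour


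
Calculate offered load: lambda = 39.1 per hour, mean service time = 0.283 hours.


Offered load a = lambda * E[S] = 39.1 * 0.283 = 11.07 Erlangs

11.07 Erlangs


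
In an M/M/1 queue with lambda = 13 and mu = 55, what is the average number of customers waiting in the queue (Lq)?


rho = 13/55; Lq = rho^2/(1-rho) = 0.07

0.07


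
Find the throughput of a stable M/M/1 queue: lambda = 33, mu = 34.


For a stable queue (lambda < mu), throughput = lambda = 33 per hour

33 per hour


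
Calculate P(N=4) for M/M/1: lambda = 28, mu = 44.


rho = 28/44; P(n) = (1-rho)*rho^n = (1-28/44)*(28/44)^4 = 0.0596

0.0596


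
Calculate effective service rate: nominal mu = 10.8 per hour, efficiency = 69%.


Effective rate = mu * efficiency = 10.8 * 0.69 = 7.45 per hour

7.45 per hour


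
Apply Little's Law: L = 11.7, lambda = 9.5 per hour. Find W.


W = L / lambda = 11.7 / 9.5 = 1.2316 hours

1.2316 hours


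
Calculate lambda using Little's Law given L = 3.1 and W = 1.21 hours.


lambda = L / W = 3.1 / 1.21 = 2.56 per hour

2.56 per hour


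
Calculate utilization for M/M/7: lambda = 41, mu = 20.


rho = lambda/(c*mu) = 41/(7*20) = 0.2929

0.2929


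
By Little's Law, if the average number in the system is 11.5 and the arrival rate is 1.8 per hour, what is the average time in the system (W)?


W = L / lambda = 11.5 / 1.8 = 6.3889 hours

6.3889 hours


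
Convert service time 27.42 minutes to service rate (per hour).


mu = 60 / avg_service_time = 60 / 27.42 = 2.19 per hour

2.19 per hour


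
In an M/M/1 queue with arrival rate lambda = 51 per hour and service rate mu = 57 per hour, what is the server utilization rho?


rho = lambda/mu = 51/57 = 0.8947

0.8947


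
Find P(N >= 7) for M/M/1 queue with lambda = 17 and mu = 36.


P(N >= 7) = rho^7 = (17/36)^7 = 0.0052

0.0052


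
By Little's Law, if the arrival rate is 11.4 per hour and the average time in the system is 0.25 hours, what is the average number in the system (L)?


L = lambda * W = 11.4 * 0.25 = 2.85

2.85


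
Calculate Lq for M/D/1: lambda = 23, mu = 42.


M/D/1: Lq = rho^2 / (2*(1-rho)) where rho = 23/42; Lq = 0.33

0.33


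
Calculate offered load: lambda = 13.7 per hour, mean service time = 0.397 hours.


Offered load a = lambda * E[S] = 13.7 * 0.397 = 5.44 Erlangs

5.44 Erlangs


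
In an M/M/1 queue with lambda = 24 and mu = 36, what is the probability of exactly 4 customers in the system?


rho = 24/36; P(n) = (1-rho)*rho^n = (1-24/36)*(24/36)^4 = 0.0658

0.0658


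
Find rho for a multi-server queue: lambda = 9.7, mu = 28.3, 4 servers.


rho = lambda / (c * mu) = 9.7 / (4 * 28.3) = 0.0857

0.0857


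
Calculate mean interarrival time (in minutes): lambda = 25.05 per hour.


Mean interarrival time = 60/lambda = 60/25.05 = 2.4 minutes

2.4 minutes


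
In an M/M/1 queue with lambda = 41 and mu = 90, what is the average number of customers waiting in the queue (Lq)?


rho = 41/90; Lq = rho^2/(1-rho) = 0.38

0.38


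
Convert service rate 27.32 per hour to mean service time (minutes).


Mean service time = 60/mu = 60/27.32 = 2.2 minutes

2.2 minutes


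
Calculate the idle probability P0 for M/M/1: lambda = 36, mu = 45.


P0 = 1 - rho = 1 - 36/45 = 0.2

0.2


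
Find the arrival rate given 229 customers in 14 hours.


lambda = total arrivals / time = 229 / 14 = 16.36 per hour

16.36 per hour


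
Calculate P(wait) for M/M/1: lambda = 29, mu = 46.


P(wait) = rho = lambda/mu = 29/46 = 0.6304

0.6304


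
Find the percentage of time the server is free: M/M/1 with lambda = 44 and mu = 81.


Idle fraction = (1 - rho) * 100 = (1 - 44/81) * 100 = 45.7%

45.7%


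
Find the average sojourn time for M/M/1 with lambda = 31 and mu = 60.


W = 1/(mu - lambda) = 1/(60 - 31) = 0.0345 hours

0.0345 hours


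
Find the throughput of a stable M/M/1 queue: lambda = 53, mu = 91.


For a stable queue (lambda < mu), throughput = lambda = 53 per hour

53 per hour


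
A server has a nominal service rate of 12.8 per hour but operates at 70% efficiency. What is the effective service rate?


Effective rate = mu * efficiency = 12.8 * 0.7 = 8.96 per hour

8.96 per hour


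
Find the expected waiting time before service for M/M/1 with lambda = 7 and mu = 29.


rho = 7/29; Wq = rho/(mu - lambda) = 0.011 hours

0.011 hours


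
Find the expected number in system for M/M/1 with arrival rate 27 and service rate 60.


rho = 27/60; L = rho/(1-rho) = 0.82

0.82


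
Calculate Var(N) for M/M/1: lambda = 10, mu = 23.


rho = 10/23; Var(N) = rho/(1-rho)^2 = 1.36

1.36


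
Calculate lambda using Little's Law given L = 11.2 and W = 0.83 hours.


lambda = L / W = 11.2 / 0.83 = 13.49 per hour

13.49 per hour


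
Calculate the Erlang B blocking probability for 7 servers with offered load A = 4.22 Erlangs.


B(N,A) = (A^N/N!) / sum(A^k/k!, k=0..N) with N=7, A=4.22 = 0.0744

0.0744


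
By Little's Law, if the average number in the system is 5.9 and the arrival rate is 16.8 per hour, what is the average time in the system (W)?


W = L / lambda = 5.9 / 16.8 = 0.3512 hours

0.3512 hours


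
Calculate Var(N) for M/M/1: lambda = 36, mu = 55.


rho = 36/55; Var(N) = rho/(1-rho)^2 = 5.48

5.48


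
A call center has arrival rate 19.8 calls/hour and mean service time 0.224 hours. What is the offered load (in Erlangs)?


Offered load a = lambda * E[S] = 19.8 * 0.224 = 4.44 Erlangs

4.44 Erlangs


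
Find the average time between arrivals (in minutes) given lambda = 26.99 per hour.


Mean interarrival time = 60/lambda = 60/26.99 = 2.22 minutes

2.22 minutes


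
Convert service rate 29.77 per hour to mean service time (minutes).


Mean service time = 60/mu = 60/29.77 = 2.02 minutes

2.02 minutes


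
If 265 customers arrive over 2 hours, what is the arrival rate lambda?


lambda = total arrivals / time = 265 / 2 = 132.5 per hour

132.5 per hour


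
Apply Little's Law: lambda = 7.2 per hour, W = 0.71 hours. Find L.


L = lambda * W = 7.2 * 0.71 = 5.11

5.11


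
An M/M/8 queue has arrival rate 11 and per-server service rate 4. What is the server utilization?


rho = lambda/(c*mu) = 11/(8*4) = 0.3438

0.3438


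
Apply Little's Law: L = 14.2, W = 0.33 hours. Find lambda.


lambda = L / W = 14.2 / 0.33 = 43.03 per hour

43.03 per hour


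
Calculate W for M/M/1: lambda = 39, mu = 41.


W = 1/(mu - lambda) = 1/(41 - 39) = 0.5 hours

0.5 hours


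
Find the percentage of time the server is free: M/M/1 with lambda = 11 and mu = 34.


Idle fraction = (1 - rho) * 100 = (1 - 11/34) * 100 = 67.6%

67.6%


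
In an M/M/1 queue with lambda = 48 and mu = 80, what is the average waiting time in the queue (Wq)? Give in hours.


rho = 48/80; Wq = rho/(mu - lambda) = 0.0188 hours

0.0188 hours


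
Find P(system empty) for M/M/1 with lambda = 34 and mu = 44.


P0 = 1 - rho = 1 - 34/44 = 0.2273

0.2273


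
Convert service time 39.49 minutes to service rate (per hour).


mu = 60 / avg_service_time = 60 / 39.49 = 1.52 per hour

1.52 per hour


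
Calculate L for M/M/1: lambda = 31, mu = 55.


rho = 31/55; L = rho/(1-rho) = 1.29

1.29


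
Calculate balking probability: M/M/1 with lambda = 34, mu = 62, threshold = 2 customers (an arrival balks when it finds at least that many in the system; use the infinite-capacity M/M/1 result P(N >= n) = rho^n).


P(N >= 2) = rho^2 = (34/62)^2 = 0.3007

0.3007


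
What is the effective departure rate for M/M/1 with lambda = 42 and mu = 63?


For a stable queue (lambda < mu), throughput = lambda = 42 per hour

42 per hour


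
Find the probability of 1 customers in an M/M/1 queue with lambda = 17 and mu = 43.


rho = 17/43; P(n) = (1-rho)*rho^n = (1-17/43)*(17/43)^1 = 0.239

0.239


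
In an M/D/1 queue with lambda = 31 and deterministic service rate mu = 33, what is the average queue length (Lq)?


M/D/1: Lq = rho^2 / (2*(1-rho)) where rho = 31/33; Lq = 7.28

7.28


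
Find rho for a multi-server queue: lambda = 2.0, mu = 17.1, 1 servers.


rho = lambda / (c * mu) = 2.0 / (1 * 17.1) = 0.117

0.117


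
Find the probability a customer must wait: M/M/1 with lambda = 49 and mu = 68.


P(wait) = rho = lambda/mu = 49/68 = 0.7206

0.7206


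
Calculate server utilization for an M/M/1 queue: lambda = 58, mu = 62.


rho = lambda/mu = 58/62 = 0.9355

0.9355


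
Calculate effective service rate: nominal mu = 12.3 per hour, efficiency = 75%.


Effective rate = mu * efficiency = 12.3 * 0.75 = 9.23 per hour

9.23 per hour


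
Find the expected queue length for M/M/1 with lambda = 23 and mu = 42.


rho = 23/42; Lq = rho^2/(1-rho) = 0.66

0.66


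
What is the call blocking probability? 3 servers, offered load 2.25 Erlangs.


B(N,A) = (A^N/N!) / sum(A^k/k!, k=0..N) with N=3, A=2.25 = 0.2472

0.2472


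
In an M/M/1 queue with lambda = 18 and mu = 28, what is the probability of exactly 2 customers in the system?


rho = 18/28; P(n) = (1-rho)*rho^n = (1-18/28)*(18/28)^2 = 0.1476

0.1476


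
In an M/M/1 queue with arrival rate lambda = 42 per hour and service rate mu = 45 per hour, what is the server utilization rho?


rho = lambda/mu = 42/45 = 0.9333

0.9333


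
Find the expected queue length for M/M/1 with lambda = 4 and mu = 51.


rho = 4/51; Lq = rho^2/(1-rho) = 0.01

0.01


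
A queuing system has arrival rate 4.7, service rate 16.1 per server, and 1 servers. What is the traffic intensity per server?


rho = lambda / (c * mu) = 4.7 / (1 * 16.1) = 0.2919

0.2919


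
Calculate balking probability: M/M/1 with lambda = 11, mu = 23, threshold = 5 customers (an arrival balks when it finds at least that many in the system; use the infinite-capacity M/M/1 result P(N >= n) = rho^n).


P(N >= 5) = rho^5 = (11/23)^5 = 0.025

0.025


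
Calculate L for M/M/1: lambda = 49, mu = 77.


rho = 49/77; L = rho/(1-rho) = 1.75

1.75


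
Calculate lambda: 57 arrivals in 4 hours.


lambda = total arrivals / time = 57 / 4 = 14.25 per hour

14.25 per hour


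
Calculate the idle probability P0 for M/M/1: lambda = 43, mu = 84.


P0 = 1 - rho = 1 - 43/84 = 0.4881

0.4881


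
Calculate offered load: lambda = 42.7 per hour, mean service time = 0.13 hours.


Offered load a = lambda * E[S] = 42.7 * 0.13 = 5.55 Erlangs

5.55 Erlangs


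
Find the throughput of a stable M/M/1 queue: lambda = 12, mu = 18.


For a stable queue (lambda < mu), throughput = lambda = 12 per hour

12 per hour


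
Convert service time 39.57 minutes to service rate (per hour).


mu = 60 / avg_service_time = 60 / 39.57 = 1.52 per hour

1.52 per hour


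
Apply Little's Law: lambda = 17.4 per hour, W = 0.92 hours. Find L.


L = lambda * W = 17.4 * 0.92 = 16.01

16.01


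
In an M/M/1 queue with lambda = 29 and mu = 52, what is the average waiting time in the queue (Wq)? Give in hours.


rho = 29/52; Wq = rho/(mu - lambda) = 0.0242 hours

0.0242 hours


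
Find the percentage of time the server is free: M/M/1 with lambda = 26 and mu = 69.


Idle fraction = (1 - rho) * 100 = (1 - 26/69) * 100 = 62.3%

62.3%


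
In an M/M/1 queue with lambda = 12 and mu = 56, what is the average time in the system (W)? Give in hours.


W = 1/(mu - lambda) = 1/(56 - 12) = 0.0227 hours

0.0227 hours


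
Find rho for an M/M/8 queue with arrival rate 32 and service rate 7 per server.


rho = lambda/(c*mu) = 32/(8*7) = 0.5714

0.5714


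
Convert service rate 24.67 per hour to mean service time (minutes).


Mean service time = 60/mu = 60/24.67 = 2.43 minutes

2.43 minutes


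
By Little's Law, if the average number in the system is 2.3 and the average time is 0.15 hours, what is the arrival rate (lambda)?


lambda = L / W = 2.3 / 0.15 = 15.33 per hour

15.33 per hour


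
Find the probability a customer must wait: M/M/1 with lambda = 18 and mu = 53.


P(wait) = rho = lambda/mu = 18/53 = 0.3396

0.3396


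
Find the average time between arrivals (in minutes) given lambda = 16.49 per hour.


Mean interarrival time = 60/lambda = 60/16.49 = 3.64 minutes

3.64 minutes


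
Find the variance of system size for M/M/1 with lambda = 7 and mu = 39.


rho = 7/39; Var(N) = rho/(1-rho)^2 = 0.27

0.27


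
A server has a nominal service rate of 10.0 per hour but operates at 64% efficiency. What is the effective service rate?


Effective rate = mu * efficiency = 10.0 * 0.64 = 6.4 per hour

6.4 per hour


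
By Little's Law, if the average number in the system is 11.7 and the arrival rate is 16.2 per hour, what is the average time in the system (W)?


W = L / lambda = 11.7 / 16.2 = 0.7222 hours

0.7222 hours


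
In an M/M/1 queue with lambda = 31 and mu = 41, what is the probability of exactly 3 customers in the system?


rho = 31/41; P(n) = (1-rho)*rho^n = (1-31/41)*(31/41)^3 = 0.1054

0.1054


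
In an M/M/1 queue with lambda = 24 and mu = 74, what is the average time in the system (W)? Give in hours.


W = 1/(mu - lambda) = 1/(74 - 24) = 0.02 hours

0.02 hours


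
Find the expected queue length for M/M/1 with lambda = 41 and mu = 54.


rho = 41/54; Lq = rho^2/(1-rho) = 2.39

2.39


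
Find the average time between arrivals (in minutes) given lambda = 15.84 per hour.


Mean interarrival time = 60/lambda = 60/15.84 = 3.79 minutes

3.79 minutes


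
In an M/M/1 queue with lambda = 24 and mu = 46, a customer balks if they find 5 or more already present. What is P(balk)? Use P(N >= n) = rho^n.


P(N >= 5) = rho^5 = (24/46)^5 = 0.0387

0.0387


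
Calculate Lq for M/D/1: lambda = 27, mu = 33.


M/D/1: Lq = rho^2 / (2*(1-rho)) where rho = 27/33; Lq = 1.84

1.84


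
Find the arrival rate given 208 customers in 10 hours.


lambda = total arrivals / time = 208 / 10 = 20.8 per hour

20.8 per hour


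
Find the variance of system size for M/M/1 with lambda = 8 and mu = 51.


rho = 8/51; Var(N) = rho/(1-rho)^2 = 0.22

0.22


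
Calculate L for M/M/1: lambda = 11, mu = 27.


rho = 11/27; L = rho/(1-rho) = 0.69

0.69


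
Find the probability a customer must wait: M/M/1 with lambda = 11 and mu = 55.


P(wait) = rho = lambda/mu = 11/55 = 0.2

0.2


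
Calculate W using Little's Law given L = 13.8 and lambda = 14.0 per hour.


W = L / lambda = 13.8 / 14.0 = 0.9857 hours

0.9857 hours


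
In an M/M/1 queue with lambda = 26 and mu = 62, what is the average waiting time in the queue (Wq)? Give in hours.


rho = 26/62; Wq = rho/(mu - lambda) = 0.0116 hours

0.0116 hours


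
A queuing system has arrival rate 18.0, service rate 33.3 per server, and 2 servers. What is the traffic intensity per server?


rho = lambda / (c * mu) = 18.0 / (2 * 33.3) = 0.2703

0.2703


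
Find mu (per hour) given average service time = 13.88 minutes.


mu = 60 / avg_service_time = 60 / 13.88 = 4.32 per hour

4.32 per hour


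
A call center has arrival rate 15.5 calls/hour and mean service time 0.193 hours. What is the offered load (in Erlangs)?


Offered load a = lambda * E[S] = 15.5 * 0.193 = 2.99 Erlangs

2.99 Erlangs


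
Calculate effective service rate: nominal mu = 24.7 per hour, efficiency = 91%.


Effective rate = mu * efficiency = 24.7 * 0.91 = 22.48 per hour

22.48 per hour


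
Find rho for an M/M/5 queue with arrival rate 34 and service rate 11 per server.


rho = lambda/(c*mu) = 34/(5*11) = 0.6182

0.6182


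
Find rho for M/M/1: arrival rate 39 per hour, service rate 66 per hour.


rho = lambda/mu = 39/66 = 0.5909

0.5909


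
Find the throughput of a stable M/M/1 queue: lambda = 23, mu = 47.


For a stable queue (lambda < mu), throughput = lambda = 23 per hour

23 per hour


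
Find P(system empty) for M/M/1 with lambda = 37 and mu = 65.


P0 = 1 - rho = 1 - 37/65 = 0.4308

0.4308


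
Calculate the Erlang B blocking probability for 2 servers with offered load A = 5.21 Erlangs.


B(N,A) = (A^N/N!) / sum(A^k/k!, k=0..N) with N=2, A=5.21 = 0.6861

0.6861


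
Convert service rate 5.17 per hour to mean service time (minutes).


Mean service time = 60/mu = 60/5.17 = 11.61 minutes

11.61 minutes


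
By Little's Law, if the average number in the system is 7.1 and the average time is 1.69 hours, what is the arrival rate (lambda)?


lambda = L / W = 7.1 / 1.69 = 4.2 per hour

4.2 per hour


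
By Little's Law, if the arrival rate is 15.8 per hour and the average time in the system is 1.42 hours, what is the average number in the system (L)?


L = lambda * W = 15.8 * 1.42 = 22.44

22.44
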